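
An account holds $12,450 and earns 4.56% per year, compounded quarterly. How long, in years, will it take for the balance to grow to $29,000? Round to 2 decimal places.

We need (1 + 0.0114)^(4t) = 2.3293, so 4t = ln 2.3293 / ln 1.0114 ≈ 74.5953.
t ≈ 74.5953/4 = 18.6488 years.

18.65 years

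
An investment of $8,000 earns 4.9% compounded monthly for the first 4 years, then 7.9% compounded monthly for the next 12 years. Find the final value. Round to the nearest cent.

$25,026.51

After 4 years at 4.9%: 8,000 × 1.2160415098 ≈ 9,728.3321.
Then 12 years at 7.9%: 9,728.3321 × 2.5725384322 ≈ 25,026.5082.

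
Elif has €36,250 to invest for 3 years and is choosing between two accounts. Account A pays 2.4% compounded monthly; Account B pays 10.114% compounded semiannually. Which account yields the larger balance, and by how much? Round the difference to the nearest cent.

Account A growth factor: (1 + 0.002)^36 ≈ 1.0745780747; balance ≈ 38,953.4552.
Account B growth factor: (1 + 0.05057)^6 ≈ 1.3444664516; balance ≈ 48,736.9089.
Account B is larger by 9,783.4537.

Account B, by €9,783.45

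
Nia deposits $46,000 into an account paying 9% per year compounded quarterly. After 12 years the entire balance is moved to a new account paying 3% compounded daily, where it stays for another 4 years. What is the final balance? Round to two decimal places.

$150,907.29

Phase 1: 46,000·(1 + 0.0225)^48 ≈ 133,843.4222.
Phase 2: 133,843.4222·(1 + 0.03/365)^1460 ≈ 150,907.2929.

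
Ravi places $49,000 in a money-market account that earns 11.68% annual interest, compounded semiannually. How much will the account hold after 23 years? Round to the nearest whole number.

Periodic rate = 11.68%/2 = 0.0584; periods = 2·23 = 46.
A = 49,000·(1 + 0.0584)^46 ≈ 49,000·13.6110689577 ≈ 666,942.3789.

$666,942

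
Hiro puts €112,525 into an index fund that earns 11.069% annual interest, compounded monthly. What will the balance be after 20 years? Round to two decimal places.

Periodic rate = 11.069%/12 = 0.00922417; periods = 12·20 = 240.
A = 112,525·(1 + 0.11069/12)^240 ≈ 112,525·9.058034246879 ≈ 1,019,255.3036.

€1,019,255.30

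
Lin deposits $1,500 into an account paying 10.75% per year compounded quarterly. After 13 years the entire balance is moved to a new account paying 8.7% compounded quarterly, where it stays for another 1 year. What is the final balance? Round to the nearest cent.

Phase 1: 1,500·(1 + 0.026875)^52 ≈ 5,956.6963.
Phase 2: 5,956.6963·(1 + 0.02175)^4 ≈ 6,492.0827.

$6,492.08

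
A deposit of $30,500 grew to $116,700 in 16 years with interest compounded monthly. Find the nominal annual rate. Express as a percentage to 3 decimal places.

8.416%

(1 + r/12)^192 = 116,700/30,500 = 3.82623.
1 + r/12 = 3.82623^(1/192) ≈ 1.007013, so r/12 ≈ 0.00701344.
r ≈ 12·0.00701344 = 8.41612%.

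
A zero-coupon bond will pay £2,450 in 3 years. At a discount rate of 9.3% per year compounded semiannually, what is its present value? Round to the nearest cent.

£1,865.22

Growth factor = (1 + 0.0465)^6 ≈ 1.313516087.
P = 2,450/1.313516087 ≈ 1,865.2227.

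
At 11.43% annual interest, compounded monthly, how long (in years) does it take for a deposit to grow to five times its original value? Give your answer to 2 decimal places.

(1 + 0.009525)^(12t) = 5.
12t = ln 5 / ln(1 + 0.009525) ≈ 1.6094/0.00947992 ≈ 169.7733.
t ≈ 14.1478.

14.15 years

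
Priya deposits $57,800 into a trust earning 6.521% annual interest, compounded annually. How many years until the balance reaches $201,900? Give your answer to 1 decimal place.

We need (1 + 0.06521)^t = 3.4931, so t = ln 3.4931 / ln 1.06521 ≈ 19.7997.

19.8 years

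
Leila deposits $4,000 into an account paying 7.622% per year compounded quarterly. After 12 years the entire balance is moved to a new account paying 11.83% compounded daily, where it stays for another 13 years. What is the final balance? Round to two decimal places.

Phase 1: 4,000·(1 + 0.019055)^48 ≈ 9,897.9659.
Phase 2: 9,897.9659·(1 + 0.1183/365)^4745 ≈ 46,061.6216.

$46,061.62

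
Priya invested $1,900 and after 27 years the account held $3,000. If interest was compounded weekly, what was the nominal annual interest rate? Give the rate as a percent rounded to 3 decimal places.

1.692%

The 1404-period growth factor is 3,000/1,900 = 1.57895.
r/52 = 1.57895^(1/1404) − 1 ≈ 0.000325379, so r ≈ 52·0.000325379 = 1.69197%.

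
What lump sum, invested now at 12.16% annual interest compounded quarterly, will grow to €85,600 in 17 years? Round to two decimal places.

€11,170.59

Growth factor = (1 + 0.0304)^68 ≈ 7.6629819233.
P = 85,600/7.6629819233 ≈ 11,170.5862.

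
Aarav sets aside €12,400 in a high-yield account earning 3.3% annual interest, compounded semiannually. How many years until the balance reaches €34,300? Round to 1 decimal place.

(1 + 0.0165)^(2t) = 34,300/12,400 = 2.7661.
2t·ln(1 + 0.0165) = ln(2.7661); 2t = 1.0174/0.0163654 ≈ 62.1709.
t ≈ 31.0855 years.

31.1 years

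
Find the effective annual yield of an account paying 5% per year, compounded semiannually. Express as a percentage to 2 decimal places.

5.06%

One year is 2 periods at 0.025 each: (1 + 0.025)^2 ≈ 1.050625.
EAR = 1.050625 − 1 ≈ 5.06250%.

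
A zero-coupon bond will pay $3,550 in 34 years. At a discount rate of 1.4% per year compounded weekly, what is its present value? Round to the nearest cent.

Periodic rate = 1.4%/52 = 0.000269231; 1768 periods.
P = 3,550/(1 + 0.014/52)^1768 ≈ 3,550/1.609519898 ≈ 2,205.6267.

$2,205.63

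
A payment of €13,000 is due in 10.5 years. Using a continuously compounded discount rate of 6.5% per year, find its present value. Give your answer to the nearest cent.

P = A·e^(−rt) = 13,000·e^(−0.6825).
e^(−0.6825) ≈ 0.50535203174, so P ≈ 6,569.5764.

€6,569.58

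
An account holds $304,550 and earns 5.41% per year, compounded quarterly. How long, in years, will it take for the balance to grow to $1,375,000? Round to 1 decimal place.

(1 + 0.013525)^(4t) = 1,375,000/304,550 = 4.5149.
4t·ln(1 + 0.013525) = ln(4.5149); 4t = 1.5074/0.0134344 ≈ 112.2029.
t ≈ 28.0507 years.

28.1 years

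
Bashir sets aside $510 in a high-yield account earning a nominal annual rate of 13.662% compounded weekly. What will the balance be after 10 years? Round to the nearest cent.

$1,995.84

Periodic rate = 13.662%/52 = 0.00262731; periods = 52·10 = 520.
A = 510·(1 + 0.13662/52)^520 ≈ 510·3.913407287 ≈ 1,995.8377.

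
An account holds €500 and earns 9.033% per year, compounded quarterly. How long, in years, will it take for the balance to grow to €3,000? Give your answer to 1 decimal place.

20.1 years

We need (1 + 0.0225825)^(4t) = 6, so 4t = ln 6 / ln 1.022582 ≈ 80.2354.
t ≈ 80.2354/4 = 20.0588 years.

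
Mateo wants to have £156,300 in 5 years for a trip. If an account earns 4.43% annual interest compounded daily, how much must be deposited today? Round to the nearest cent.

Periodic rate = 4.43%/365 = 0.00012137; 1825 periods.
P = 156,300/(1 + 0.0443/365)^1825 ≈ 156,300/1.24793047514 ≈ 125,247.3620.

£125,247.36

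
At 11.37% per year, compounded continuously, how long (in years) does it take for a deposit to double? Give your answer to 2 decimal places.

6.10 years

e^(0.1137t) = 2, so 0.1137t = ln 2 ≈ 0.69315.
t ≈ 0.69315/0.1137 ≈ 6.0963.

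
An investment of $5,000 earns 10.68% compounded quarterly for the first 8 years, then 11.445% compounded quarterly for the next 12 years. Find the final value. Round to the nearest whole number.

Phase 1: 5,000·(1 + 0.0267)^32 ≈ 11,618.8726.
Phase 2: 11,618.8726·(1 + 0.0286125)^48 ≈ 45,003.9132.

$45,004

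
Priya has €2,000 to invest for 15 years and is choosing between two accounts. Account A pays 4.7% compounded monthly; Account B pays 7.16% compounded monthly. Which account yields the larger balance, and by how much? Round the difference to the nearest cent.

A: (1 + 0.047/12)^180 ≈ 2.021061704, so 2,000 × 2.021061704 ≈ 4,042.1234.
B: (1 + 0.0716/12)^180 ≈ 2.917737795, so 2,000 × 2.917737795 ≈ 5,835.4756.
Difference ≈ 1,793.3522 in favor of B.

Account B, by €1,793.35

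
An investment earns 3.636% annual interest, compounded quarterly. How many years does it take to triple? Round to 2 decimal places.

(1 + 0.00909)^(4t) = 3.
4t = ln 3 / ln(1 + 0.00909) ≈ 1.0986/0.00904893 ≈ 121.4079.
t ≈ 30.3520.

30.35 years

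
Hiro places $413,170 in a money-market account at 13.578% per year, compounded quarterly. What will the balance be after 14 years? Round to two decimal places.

Periodic rate = 13.578%/4 = 0.033945; periods = 4·14 = 56.
A = 413,170·(1 + 0.033945)^56 ≈ 413,170·6.484201359386 ≈ 2,679,077.4757.

$2,679,077.48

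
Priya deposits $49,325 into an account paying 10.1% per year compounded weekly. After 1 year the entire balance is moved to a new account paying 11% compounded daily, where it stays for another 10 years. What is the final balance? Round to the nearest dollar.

Phase 1: 49,325·(1 + 0.101/52)^52 ≈ 54,561.7502.
Phase 2: 54,561.7502·(1 + 0.11/365)^3650 ≈ 163,885.3949.

$163,885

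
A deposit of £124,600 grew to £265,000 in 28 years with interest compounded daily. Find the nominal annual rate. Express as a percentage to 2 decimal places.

2.70%

(1 + r/365)^10220 = 265,000/124,600 = 2.12681.
1 + r/365 = 2.12681^(1/10220) ≈ 1.000074, so r/365 ≈ 0.0000738404.
r ≈ 365·0.0000738404 = 2.69518%.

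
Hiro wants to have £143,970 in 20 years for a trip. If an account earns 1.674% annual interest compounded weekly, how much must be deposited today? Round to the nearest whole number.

£103,013

Periodic rate = 1.674%/52 = 0.000321923; 1040 periods.
P = 143,970/(1 + 0.01674/52)^1040 ≈ 143,970/1.39758552346 ≈ 103,013.3738.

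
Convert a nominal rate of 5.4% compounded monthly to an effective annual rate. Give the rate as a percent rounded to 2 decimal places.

5.54%

One year is 12 periods at 0.0045 each: (1 + 0.0045)^12 ≈ 1.055357.
EAR = 1.055357 − 1 ≈ 5.53568%.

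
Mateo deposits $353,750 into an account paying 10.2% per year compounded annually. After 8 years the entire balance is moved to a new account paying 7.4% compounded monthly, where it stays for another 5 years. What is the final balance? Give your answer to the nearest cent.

$1,112,614.54

Phase 1: 353,750·(1 + 0.102)^8 ≈ 769,394.7254.
Phase 2: 769,394.7254·(1 + 0.074/12)^60 ≈ 1,112,614.5444.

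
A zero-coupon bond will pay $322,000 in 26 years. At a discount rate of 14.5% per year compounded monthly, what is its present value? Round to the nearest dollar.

$7,592

Growth factor = (1 + 0.145/12)^312 ≈ 42.4108723126.
P = 322,000/42.4108723126 ≈ 7,592.3928.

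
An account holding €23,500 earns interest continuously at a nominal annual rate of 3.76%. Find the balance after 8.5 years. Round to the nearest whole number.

€32,350

A = P·e^(rt) = 23,500·e^(0.0376·8.5) = 23,500·e^0.3196.
e^0.3196 ≈ 1.3765770234, so A ≈ 32,349.5600.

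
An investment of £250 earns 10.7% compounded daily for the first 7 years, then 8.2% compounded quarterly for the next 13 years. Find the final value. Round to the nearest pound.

After 7 years at 10.7%: 250 × 2.11465195 ≈ 528.6630.
Then 13 years at 8.2%: 528.6630 × 2.872608695 ≈ 1,518.6419.

£1,519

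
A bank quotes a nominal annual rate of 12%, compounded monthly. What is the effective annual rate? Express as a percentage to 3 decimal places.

One year is 12 periods at 0.01 each: (1 + 0.01)^12 ≈ 1.126825.
EAR = 1.126825 − 1 ≈ 12.68250%.

12.683%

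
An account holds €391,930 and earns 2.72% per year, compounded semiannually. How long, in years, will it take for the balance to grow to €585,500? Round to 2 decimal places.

(1 + 0.0136)^(2t) = 585,500/391,930 = 1.4939.
2t·ln(1 + 0.0136) = ln(1.4939); 2t = 0.40138/0.0135084 ≈ 29.7137.
t ≈ 14.8568 years.

14.86 years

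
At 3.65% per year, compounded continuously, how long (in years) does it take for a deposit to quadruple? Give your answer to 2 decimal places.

37.98 years

e^(0.0365t) = 4, so 0.0365t = ln 4 ≈ 1.3863.
t ≈ 1.3863/0.0365 ≈ 37.9807.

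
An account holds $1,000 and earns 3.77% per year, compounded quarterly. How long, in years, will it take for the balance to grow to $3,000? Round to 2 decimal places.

29.28 years

(1 + 0.009425)^(4t) = 3,000/1,000 = 3.
4t·ln(1 + 0.009425) = ln(3); 4t = 1.0986/0.00938086 ≈ 117.1121.
t ≈ 29.2780 years.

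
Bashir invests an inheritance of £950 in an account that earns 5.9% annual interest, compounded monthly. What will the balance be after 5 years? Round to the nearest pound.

Growth factor = (1 + 0.059/12)^60 ≈ 1.342155844.
A ≈ 950 × 1.342155844 ≈ 1,275.0481.

£1,275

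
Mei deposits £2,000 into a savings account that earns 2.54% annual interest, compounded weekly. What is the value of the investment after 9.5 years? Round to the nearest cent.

£2,545.66

Growth factor = (1 + 0.0254/52)^494 ≈ 1.27282786.
A ≈ 2,000 × 1.27282786 ≈ 2,545.6557.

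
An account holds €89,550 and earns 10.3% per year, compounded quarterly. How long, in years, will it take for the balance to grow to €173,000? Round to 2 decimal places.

(1 + 0.02575)^(4t) = 173,000/89,550 = 1.9319.
4t·ln(1 + 0.02575) = ln(1.9319); 4t = 0.65849/0.0254241 ≈ 25.9005.
t ≈ 6.4751 years.

6.48 years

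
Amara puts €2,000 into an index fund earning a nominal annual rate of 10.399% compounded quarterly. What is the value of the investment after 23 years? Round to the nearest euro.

€21,208

Growth factor = (1 + 0.0259975)^92 ≈ 10.603758662.
A ≈ 2,000 × 10.603758662 ≈ 21,207.5173.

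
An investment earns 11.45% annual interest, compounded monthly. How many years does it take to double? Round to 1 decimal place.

(1 + 0.00954167)^(12t) = 2.
12t = ln 2 / ln(1 + 0.00954167) ≈ 0.69315/0.00949643 ≈ 72.9903.
t ≈ 6.0825.

6.1 years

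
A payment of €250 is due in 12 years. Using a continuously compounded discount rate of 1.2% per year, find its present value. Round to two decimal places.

P = A·e^(−rt) = 250·e^(−0.144).
e^(−0.144) ≈ 0.865887748, so P ≈ 216.4719.

€216.47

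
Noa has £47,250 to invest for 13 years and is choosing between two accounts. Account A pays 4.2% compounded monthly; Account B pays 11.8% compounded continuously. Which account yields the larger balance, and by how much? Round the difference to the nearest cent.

Account B, by £137,591.88

A: (1 + 0.0035)^156 ≈ 1.7246889643, so 47,250 × 1.7246889643 ≈ 81,491.5536.
B: e^(0.118·13) = e^1.534 ≈ 4.63668652431, so 47,250 × 4.63668652431 ≈ 219,083.4383.
Difference ≈ 137,591.8847 in favor of B.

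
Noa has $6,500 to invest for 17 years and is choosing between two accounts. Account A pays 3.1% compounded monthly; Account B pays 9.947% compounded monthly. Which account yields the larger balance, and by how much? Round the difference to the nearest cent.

A: (1 + 0.031/12)^204 ≈ 1.692692509, so 6,500 × 1.692692509 ≈ 11,002.5013.
B: (1 + 0.09947/12)^204 ≈ 5.3871691416, so 6,500 × 5.3871691416 ≈ 35,016.5994.
Difference ≈ 24,014.0981 in favor of B.

Account B, by $24,014.10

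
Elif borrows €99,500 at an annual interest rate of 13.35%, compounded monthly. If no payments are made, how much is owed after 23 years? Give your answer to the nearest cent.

€2,108,440.00

Periodic rate = 13.35%/12 = 0.011125; periods = 12·23 = 276.
A = 99,500·(1 + 0.011125)^276 ≈ 99,500·21.19035171391 ≈ 2,108,439.9955.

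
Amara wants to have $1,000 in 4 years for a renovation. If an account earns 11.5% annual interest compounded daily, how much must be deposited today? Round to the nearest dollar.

Growth factor = (1 + 0.115/365)^1460 ≈ 1.58395922.
P = 1,000/1.58395922 ≈ 631.3294.

$631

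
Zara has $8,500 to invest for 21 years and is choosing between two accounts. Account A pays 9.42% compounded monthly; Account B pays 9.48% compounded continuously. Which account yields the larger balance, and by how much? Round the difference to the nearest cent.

Account A growth factor: (1 + 0.00785)^252 ≈ 7.174090264; balance ≈ 60,979.7672.
Account B growth factor: e^(0.0948·21) = e^1.9908 ≈ 7.3213885309; balance ≈ 62,231.8025.
Account B is larger by 1,252.0353.

Account B, by $1,252.04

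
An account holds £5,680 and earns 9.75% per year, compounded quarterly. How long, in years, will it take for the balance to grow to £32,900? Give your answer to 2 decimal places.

18.23 years

(1 + 0.024375)^(4t) = 32,900/5,680 = 5.7923.
4t·ln(1 + 0.024375) = ln(5.7923); 4t = 1.7565/0.0240827 ≈ 72.9372.
t ≈ 18.2343 years.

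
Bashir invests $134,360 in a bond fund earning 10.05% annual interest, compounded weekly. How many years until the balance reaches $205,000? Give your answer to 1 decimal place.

4.2 years

(1 + 0.00193269)^(52t) = 205,000/134,360 = 1.5258.
52t·ln(1 + 0.00193269) = ln(1.5258); 52t = 0.42249/0.00193083 ≈ 218.8115.
t ≈ 4.2079 years.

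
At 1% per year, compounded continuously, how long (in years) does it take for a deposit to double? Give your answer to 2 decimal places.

e^(0.01t) = 2, so 0.01t = ln 2 ≈ 0.69315.
t ≈ 0.69315/0.01 ≈ 69.3147.

69.31 years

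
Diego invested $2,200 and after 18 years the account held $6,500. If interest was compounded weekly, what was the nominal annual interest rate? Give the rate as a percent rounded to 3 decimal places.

6.022%

The 936-period growth factor is 6,500/2,200 = 2.95455.
r/52 = 2.95455^(1/936) − 1 ≈ 0.00115809, so r ≈ 52·0.00115809 = 6.02207%.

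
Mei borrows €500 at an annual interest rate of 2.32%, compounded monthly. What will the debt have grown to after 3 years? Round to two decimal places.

€536.00

Growth factor = (1 + 0.0232/12)^36 ≈ 1.07200723.
A ≈ 500 × 1.07200723 ≈ 536.0036.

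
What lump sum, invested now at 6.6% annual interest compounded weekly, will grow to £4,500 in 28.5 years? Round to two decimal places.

Growth factor = (1 + 0.066/52)^1482 ≈ 6.552242108.
P = 4,500/6.552242108 ≈ 686.7878.

£686.79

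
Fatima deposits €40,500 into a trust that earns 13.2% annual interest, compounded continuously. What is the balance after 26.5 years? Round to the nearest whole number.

A = P·e^(rt) = 40,500·e^(0.132·26.5) = 40,500·e^3.498.
e^3.498 ≈ 33.04928724155, so A ≈ 1,338,496.1333.

€1,338,496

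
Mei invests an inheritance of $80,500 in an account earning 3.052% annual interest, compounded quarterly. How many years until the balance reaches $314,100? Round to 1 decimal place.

(1 + 0.00763)^(4t) = 314,100/80,500 = 3.9019.
4t·ln(1 + 0.00763) = ln(3.9019); 4t = 1.3615/0.00760104 ≈ 179.1142.
t ≈ 44.7786 years.

44.8 years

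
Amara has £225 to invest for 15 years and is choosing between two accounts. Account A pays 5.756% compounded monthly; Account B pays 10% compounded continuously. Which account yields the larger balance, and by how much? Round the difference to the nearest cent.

A: (1 + 0.05756/12)^180 ≈ 2.3663197, so 225 × 2.3663197 ≈ 532.4219.
B: e^(0.1·15) = e^1.5 ≈ 4.48168907, so 225 × 4.48168907 ≈ 1,008.3800.
Difference ≈ 475.9581 in favor of B.

Account B, by £475.96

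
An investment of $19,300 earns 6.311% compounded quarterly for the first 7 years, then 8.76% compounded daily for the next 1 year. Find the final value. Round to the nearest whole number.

Phase 1: 19,300·(1 + 0.0157775)^28 ≈ 29,916.9830.
Phase 2: 29,916.9830·(1 + 0.00024)^365 ≈ 32,655.5818.

$32,656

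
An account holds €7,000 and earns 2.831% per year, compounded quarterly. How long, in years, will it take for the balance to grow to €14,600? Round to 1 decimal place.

26.1 years

We need (1 + 0.0070775)^(4t) = 2.0857, so 4t = ln 2.0857 / ln 1.007078 ≈ 104.2331.
t ≈ 104.2331/4 = 26.0583 years.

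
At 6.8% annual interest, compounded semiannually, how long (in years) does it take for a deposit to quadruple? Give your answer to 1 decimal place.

20.7 years

(1 + 0.034)^(2t) = 4.
2t = ln 4 / ln(1 + 0.034) ≈ 1.3863/0.0334348 ≈ 41.4626.
t ≈ 20.7313.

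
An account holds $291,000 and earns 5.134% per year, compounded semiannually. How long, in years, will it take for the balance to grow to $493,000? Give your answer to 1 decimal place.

10.4 years

(1 + 0.02567)^(2t) = 493,000/291,000 = 1.6942.
2t·ln(1 + 0.02567) = ln(1.6942); 2t = 0.52719/0.0253461 ≈ 20.7995.
t ≈ 10.3998 years.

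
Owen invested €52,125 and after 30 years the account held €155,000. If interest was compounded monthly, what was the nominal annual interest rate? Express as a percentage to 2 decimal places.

3.64%

The 360-period growth factor is 155,000/52,125 = 2.97362.
r/12 = 2.97362^(1/360) − 1 ≈ 0.00303175, so r ≈ 12·0.00303175 = 3.63811%.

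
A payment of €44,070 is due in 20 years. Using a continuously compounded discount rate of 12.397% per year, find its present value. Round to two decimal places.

€3,692.78

P = A·e^(−rt) = 44,070·e^(−2.4794).
e^(−2.4794) ≈ 0.083793486604, so P ≈ 3,692.7790.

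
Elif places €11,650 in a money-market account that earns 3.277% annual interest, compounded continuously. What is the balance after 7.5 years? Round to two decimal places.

A = P·e^(rt) = 11,650·e^(0.03277·7.5) = 11,650·e^0.245775.
e^0.245775 ≈ 1.2786118535, so A ≈ 14,895.8281.

€14,895.83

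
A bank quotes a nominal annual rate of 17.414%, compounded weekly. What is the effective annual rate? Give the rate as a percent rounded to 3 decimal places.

One year is 52 periods at 0.00334885 each: (1 + 0.00334885)^52 ≈ 1.189876.
EAR = 1.189876 − 1 ≈ 18.98760%.

18.988%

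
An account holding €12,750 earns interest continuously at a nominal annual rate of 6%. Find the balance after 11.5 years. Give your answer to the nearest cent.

€25,419.87

A = P·e^(rt) = 12,750·e^(0.06·11.5) = 12,750·e^0.69.
e^0.69 ≈ 1.9937155332, so A ≈ 25,419.8730.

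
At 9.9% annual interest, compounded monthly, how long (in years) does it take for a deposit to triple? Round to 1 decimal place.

11.1 years

(1 + 0.00825)^(12t) = 3.
12t = ln 3 / ln(1 + 0.00825) ≈ 1.0986/0.00821615 ≈ 133.7137.
t ≈ 11.1428.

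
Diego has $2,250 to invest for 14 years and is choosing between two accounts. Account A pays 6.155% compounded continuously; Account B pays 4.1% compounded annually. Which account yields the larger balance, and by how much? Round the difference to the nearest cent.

Account A, by $1,377.11

Account A growth factor: e^(0.06155·14) = e^0.8617 ≈ 2.367181484; balance ≈ 5,326.1583.
Account B growth factor: (1 + 0.041)^14 ≈ 1.755133732; balance ≈ 3,949.0509.
Account A is larger by 1,377.1074.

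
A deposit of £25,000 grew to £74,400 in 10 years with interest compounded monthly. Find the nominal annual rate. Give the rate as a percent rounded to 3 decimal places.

The 120-period growth factor is 74,400/25,000 = 2.976.
r/12 = 2.976^(1/120) − 1 ≈ 0.00912959, so r ≈ 12·0.00912959 = 10.95551%.

10.956%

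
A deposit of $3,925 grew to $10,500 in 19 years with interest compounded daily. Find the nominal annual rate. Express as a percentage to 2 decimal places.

5.18%

(1 + r/365)^6935 = 10,500/3,925 = 2.67516.
1 + r/365 = 2.67516^(1/6935) ≈ 1.000142, so r/365 ≈ 0.0001419.
r ≈ 365·0.0001419 = 5.17936%.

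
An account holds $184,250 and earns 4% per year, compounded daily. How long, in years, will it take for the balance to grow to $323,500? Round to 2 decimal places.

(1 + 0.000109589)^(365t) = 323,500/184,250 = 1.7558.
365t·ln(1 + 0.000109589) = ln(1.7558); 365t = 0.56291/0.000109583 ≈ 5136.7949.
t ≈ 14.0734 years.

14.07 years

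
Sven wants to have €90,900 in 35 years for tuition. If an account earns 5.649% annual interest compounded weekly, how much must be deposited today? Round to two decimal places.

€12,599.83

Periodic rate = 5.649%/52 = 0.00108635; 1820 periods.
P = 90,900/(1 + 0.05649/52)^1820 ≈ 90,900/7.214384228 ≈ 12,599.8279.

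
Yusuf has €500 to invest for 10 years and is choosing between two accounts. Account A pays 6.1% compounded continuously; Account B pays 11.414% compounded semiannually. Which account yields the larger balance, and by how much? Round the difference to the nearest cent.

Account B, by €596.99

A: e^(0.061·10) = e^0.61 ≈ 1.8404314, so 500 × 1.8404314 ≈ 920.2157.
B: (1 + 0.05707)^20 ≈ 3.034414826, so 500 × 3.034414826 ≈ 1,517.2074.
Difference ≈ 596.9917 in favor of B.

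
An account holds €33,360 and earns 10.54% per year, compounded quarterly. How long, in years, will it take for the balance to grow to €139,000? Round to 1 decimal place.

13.7 years

We need (1 + 0.02635)^(4t) = 4.1667, so 4t = ln 4.1667 / ln 1.02635 ≈ 54.8705.
t ≈ 54.8705/4 = 13.7176 years.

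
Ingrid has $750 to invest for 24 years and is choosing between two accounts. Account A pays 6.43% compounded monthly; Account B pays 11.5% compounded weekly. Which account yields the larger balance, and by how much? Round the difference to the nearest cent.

A: (1 + 0.0643/12)^288 ≈ 4.660301848, so 750 × 4.660301848 ≈ 3,495.2264.
B: (1 + 0.115/52)^1248 ≈ 15.751767309, so 750 × 15.751767309 ≈ 11,813.8255.
Difference ≈ 8,318.5991 in favor of B.

Account B, by $8,318.60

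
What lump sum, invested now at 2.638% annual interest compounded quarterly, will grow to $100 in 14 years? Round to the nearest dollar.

$69

Periodic rate = 2.638%/4 = 0.006595; 56 periods.
P = 100/(1 + 0.006595)^56 ≈ 100/1.4449974 ≈ 69.2043.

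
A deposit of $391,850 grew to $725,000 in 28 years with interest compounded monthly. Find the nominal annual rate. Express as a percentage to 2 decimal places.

The 336-period growth factor is 725,000/391,850 = 1.8502.
r/12 = 1.8502^(1/336) − 1 ≈ 0.00183291, so r ≈ 12·0.00183291 = 2.19949%.

2.20%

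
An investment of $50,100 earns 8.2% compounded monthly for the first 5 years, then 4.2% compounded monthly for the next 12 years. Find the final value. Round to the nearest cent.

$124,679.52

Phase 1: 50,100·(1 + 0.082/12)^60 ≈ 75,386.3726.
Phase 2: 75,386.3726·(1 + 0.0035)^144 ≈ 124,679.5164.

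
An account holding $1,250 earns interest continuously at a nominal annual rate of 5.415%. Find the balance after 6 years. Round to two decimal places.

A = P·e^(rt) = 1,250·e^(0.05415·6) = 1,250·e^0.3249.
e^0.3249 ≈ 1.38389225, so A ≈ 1,729.8653.

$1,729.87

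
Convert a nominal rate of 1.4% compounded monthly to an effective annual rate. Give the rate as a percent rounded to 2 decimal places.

One year is 12 periods at 0.00116667 each: (1 + 0.00116667)^12 ≈ 1.01409.
EAR = 1.01409 − 1 ≈ 1.40902%.

1.41%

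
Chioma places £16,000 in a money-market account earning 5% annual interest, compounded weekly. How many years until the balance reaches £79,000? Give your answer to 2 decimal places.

We need (1 + 0.000961538)^(52t) = 4.9375, so 52t = ln 4.9375 / ln 1.000962 ≈ 1661.5318.
t ≈ 1661.5318/52 = 31.9525 years.

31.95 years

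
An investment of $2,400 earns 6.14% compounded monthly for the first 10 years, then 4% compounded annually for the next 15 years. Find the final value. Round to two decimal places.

After 10 years at 6.14%: 2,400 × 1.844917426 ≈ 4,427.8018.
Then 15 years at 4%: 4,427.8018 × 1.800943506 ≈ 7,974.2209.

$7,974.22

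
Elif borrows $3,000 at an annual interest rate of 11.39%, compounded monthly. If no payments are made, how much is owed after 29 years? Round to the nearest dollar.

$80,329

Periodic rate = 11.39%/12 = 0.00949167; periods = 12·29 = 348.
A = 3,000·(1 + 0.1139/12)^348 ≈ 3,000·26.776443607 ≈ 80,329.3308.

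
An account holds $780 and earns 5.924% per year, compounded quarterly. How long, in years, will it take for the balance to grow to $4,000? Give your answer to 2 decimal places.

27.80 years

We need (1 + 0.01481)^(4t) = 5.1282, so 4t = ln 5.1282 / ln 1.01481 ≈ 111.1973.
t ≈ 111.1973/4 = 27.7993 years.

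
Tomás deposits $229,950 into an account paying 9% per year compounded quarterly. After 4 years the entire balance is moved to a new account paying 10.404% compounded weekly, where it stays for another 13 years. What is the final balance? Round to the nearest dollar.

After 4 years at 9%: 229,950 × 1.427621457451 ≈ 328,281.5541.
Then 13 years at 10.404%: 328,281.5541 × 3.861936578129 ≈ 1,267,802.5419.

$1,267,803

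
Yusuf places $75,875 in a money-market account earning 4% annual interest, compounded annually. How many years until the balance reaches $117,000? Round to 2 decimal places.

We need (1 + 0.04)^t = 1.542, so t = ln 1.542 / ln 1.04 ≈ 11.0423.

11.04 years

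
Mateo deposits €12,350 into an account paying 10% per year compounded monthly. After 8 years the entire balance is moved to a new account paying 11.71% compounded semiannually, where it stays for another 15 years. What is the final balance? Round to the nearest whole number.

After 8 years at 10%: 12,350 × 2.21817563104 ≈ 27,394.4690.
Then 15 years at 11.71%: 27,394.4690 × 5.51240724311 ≈ 151,009.4696.

€151,009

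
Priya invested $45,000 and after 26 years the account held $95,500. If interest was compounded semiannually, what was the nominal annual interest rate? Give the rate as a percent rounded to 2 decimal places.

The 52-period growth factor is 95,500/45,000 = 2.12222.
r/2 = 2.12222^(1/52) − 1 ≈ 0.0145757, so r ≈ 2·0.0145757 = 2.91513%.

2.92%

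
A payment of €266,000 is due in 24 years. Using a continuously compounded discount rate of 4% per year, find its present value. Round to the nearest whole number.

€101,850

P = A·e^(−rt) = 266,000·e^(−0.96).
e^(−0.96) ≈ 0.382892885975, so P ≈ 101,849.5077.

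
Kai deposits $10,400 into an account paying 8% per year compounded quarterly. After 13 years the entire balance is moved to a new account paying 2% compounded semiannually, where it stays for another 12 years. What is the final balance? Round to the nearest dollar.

$36,979

Phase 1: 10,400·(1 + 0.02)^52 ≈ 29,123.4131.
Phase 2: 29,123.4131·(1 + 0.01)^24 ≈ 36,979.0067.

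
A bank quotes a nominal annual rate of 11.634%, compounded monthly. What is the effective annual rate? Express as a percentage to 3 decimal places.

One year is 12 periods at 0.009695 each: (1 + 0.009695)^12 ≈ 1.122748.
EAR = 1.122748 − 1 ≈ 12.27485%.

12.275%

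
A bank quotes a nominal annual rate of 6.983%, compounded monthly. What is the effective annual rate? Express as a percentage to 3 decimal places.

7.211%

One year is 12 periods at 0.00581917 each: (1 + 0.00581917)^12 ≈ 1.072109.
EAR = 1.072109 − 1 ≈ 7.21089%.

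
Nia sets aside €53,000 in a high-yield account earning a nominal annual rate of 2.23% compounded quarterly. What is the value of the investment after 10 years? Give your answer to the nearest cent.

Periodic rate = 2.23%/4 = 0.005575; periods = 4·10 = 40.
A = 53,000·(1 + 0.005575)^40 ≈ 53,000·1.2490467848 ≈ 66,199.4796.

€66,199.48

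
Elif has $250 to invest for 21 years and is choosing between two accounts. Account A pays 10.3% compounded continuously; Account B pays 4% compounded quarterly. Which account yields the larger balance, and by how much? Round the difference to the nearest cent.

Account A, by $1,597.62

A: e^(0.103·21) = e^2.163 ≈ 8.697190131, so 250 × 8.697190131 ≈ 2,174.2975.
B: (1 + 0.01)^84 ≈ 2.30672274, so 250 × 2.30672274 ≈ 576.6807.
Difference ≈ 1,597.6168 in favor of A.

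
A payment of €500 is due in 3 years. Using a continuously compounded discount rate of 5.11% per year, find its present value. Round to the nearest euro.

€429

P = A·e^(−rt) = 500·e^(−0.1533).
e^(−0.1533) ≈ 0.857872322, so P ≈ 428.9362.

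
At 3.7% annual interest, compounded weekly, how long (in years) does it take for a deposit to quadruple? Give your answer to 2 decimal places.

(1 + 0.000711538)^(52t) = 4.
52t = ln 4 / ln(1 + 0.000711538) ≈ 1.3863/0.000711285 ≈ 1948.9987.
t ≈ 37.4807.

37.48 years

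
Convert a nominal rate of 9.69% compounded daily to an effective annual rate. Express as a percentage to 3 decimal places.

10.174%

One year is 365 periods at 0.000265479 each: (1 + 0.000265479)^365 ≈ 1.101736.
EAR = 1.101736 − 1 ≈ 10.17360%.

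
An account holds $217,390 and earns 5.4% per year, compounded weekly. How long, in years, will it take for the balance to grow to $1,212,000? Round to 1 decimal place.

We need (1 + 0.00103846)^(52t) = 5.5752, so 52t = ln 5.5752 / ln 1.001038 ≈ 1655.5512.
t ≈ 1655.5512/52 = 31.8375 years.

31.8 years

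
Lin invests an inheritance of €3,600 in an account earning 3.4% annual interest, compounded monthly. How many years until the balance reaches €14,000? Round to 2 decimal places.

We need (1 + 0.00283333)^(12t) = 3.8889, so 12t = ln 3.8889 / ln 1.002833 ≈ 480.0164.
t ≈ 480.0164/12 = 40.0014 years.

40.00 years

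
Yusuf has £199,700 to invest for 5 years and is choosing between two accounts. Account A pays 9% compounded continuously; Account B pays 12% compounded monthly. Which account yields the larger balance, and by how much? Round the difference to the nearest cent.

Account B, by £49,602.39

Account A growth factor: e^(0.09·5) = e^0.45 ≈ 1.56831218549; balance ≈ 313,191.9434.
Account B growth factor: (1 + 0.01)^60 ≈ 1.81669669856; balance ≈ 362,794.3307.
Account B is larger by 49,602.3873.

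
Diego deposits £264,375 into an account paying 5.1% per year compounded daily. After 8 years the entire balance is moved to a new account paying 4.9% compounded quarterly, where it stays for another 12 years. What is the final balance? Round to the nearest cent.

After 8 years at 5.1%: 264,375 × 1.50376430109 ≈ 397,557.6871.
Then 12 years at 4.9%: 397,557.6871 × 1.79396390689 ≈ 713,204.1416.

£713,204.14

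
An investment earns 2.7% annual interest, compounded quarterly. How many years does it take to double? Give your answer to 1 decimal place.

25.8 years

(1 + 0.00675)^(4t) = 2.
4t = ln 2 / ln(1 + 0.00675) ≈ 0.69315/0.00672732 ≈ 103.0347.
t ≈ 25.7587.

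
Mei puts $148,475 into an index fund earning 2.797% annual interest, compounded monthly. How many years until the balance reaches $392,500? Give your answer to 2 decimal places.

We need (1 + 0.00233083)^(12t) = 2.6435, so 12t = ln 2.6435 / ln 1.002331 ≈ 417.5556.
t ≈ 417.5556/12 = 34.7963 years.

34.80 years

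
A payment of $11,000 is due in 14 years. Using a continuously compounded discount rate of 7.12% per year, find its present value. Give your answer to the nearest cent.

$4,059.64

P = A·e^(−rt) = 11,000·e^(−0.9968).
e^(−0.9968) ≈ 0.36905854094, so P ≈ 4,059.6440.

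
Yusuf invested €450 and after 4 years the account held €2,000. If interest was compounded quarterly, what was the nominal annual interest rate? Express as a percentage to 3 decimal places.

39.085%

The 16-period growth factor is 2,000/450 = 4.44444.
r/4 = 4.44444^(1/16) − 1 ≈ 0.0977125, so r ≈ 4·0.0977125 = 39.08498%.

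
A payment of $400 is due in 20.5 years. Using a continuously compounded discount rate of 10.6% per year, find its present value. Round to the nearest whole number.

P = A·e^(−rt) = 400·e^(−2.173).
e^(−2.173) ≈ 0.113835597, so P ≈ 45.5342.

$46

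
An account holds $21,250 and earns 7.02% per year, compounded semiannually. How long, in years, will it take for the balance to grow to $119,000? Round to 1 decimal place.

25.0 years

We need (1 + 0.0351)^(2t) = 5.6, so 2t = ln 5.6 / ln 1.0351 ≈ 49.9381.
t ≈ 49.9381/2 = 24.9691 years.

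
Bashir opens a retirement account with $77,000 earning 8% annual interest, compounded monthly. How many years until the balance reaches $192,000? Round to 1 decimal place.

(1 + 0.00666667)^(12t) = 192,000/77,000 = 2.4935.
12t·ln(1 + 0.00666667) = ln(2.4935); 12t = 0.91369/0.00664454 ≈ 137.5098.
t ≈ 11.4592 years.

11.5 years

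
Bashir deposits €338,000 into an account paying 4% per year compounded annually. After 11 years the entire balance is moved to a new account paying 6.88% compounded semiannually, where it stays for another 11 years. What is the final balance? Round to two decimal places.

Phase 1: 338,000·(1 + 0.04)^11 ≈ 520,335.4710.
Phase 2: 520,335.4710·(1 + 0.0344)^22 ≈ 1,095,041.7908.

€1,095,041.79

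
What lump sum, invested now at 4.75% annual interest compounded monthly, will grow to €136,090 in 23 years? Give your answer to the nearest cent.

Growth factor = (1 + 0.0475/12)^276 ≈ 2.97529576077.
P = 136,090/2.97529576077 ≈ 45,739.9906.

€45,739.99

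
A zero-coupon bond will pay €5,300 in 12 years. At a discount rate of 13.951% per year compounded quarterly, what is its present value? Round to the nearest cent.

€1,022.37

Periodic rate = 13.951%/4 = 0.0348775; 48 periods.
P = 5,300/(1 + 0.0348775)^48 ≈ 5,300/5.184051984 ≈ 1,022.3663.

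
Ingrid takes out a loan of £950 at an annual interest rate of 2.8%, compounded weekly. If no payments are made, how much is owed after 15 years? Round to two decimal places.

Periodic rate = 2.8%/52 = 0.000538462; periods = 52·15 = 780.
A = 950·(1 + 0.028/52)^780 ≈ 950·1.521789528 ≈ 1,445.7001.

£1,445.70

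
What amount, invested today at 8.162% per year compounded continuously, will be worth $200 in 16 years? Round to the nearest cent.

$54.18

P = A·e^(−rt) = 200·e^(−1.30592).
e^(−1.30592) ≈ 0.270923171, so P ≈ 54.1846.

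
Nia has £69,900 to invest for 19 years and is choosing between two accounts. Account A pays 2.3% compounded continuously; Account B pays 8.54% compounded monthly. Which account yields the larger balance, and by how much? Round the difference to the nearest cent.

Account B, by £243,892.26

Account A growth factor: e^(0.023·19) = e^0.437 ≈ 1.54805607706; balance ≈ 108,209.1198.
Account B growth factor: (1 + 0.0854/12)^228 ≈ 5.03721573646; balance ≈ 352,101.3800.
Account B is larger by 243,892.2602.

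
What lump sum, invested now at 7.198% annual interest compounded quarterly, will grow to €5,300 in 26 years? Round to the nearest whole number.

Periodic rate = 7.198%/4 = 0.017995; 104 periods.
P = 5,300/(1 + 0.017995)^104 ≈ 5,300/6.390679997 ≈ 829.3327.

€829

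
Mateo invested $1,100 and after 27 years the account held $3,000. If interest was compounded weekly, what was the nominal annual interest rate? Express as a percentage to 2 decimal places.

The 1404-period growth factor is 3,000/1,100 = 2.72727.
r/52 = 2.72727^(1/1404) − 1 ≈ 0.000714858, so r ≈ 52·0.000714858 = 3.71726%.

3.72%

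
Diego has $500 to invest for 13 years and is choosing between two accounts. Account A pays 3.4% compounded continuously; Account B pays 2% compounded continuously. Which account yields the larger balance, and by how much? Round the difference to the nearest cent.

Account A, by $129.44

A: e^(0.034·13) = e^0.442 ≈ 1.55581574, so 500 × 1.55581574 ≈ 777.9079.
B: e^(0.02·13) = e^0.26 ≈ 1.29693009, so 500 × 1.29693009 ≈ 648.4650.
Difference ≈ 129.4428 in favor of A.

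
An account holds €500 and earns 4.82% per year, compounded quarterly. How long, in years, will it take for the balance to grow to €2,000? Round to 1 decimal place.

We need (1 + 0.01205)^(4t) = 4, so 4t = ln 4 / ln 1.01205 ≈ 115.7369.
t ≈ 115.7369/4 = 28.9342 years.

28.9 years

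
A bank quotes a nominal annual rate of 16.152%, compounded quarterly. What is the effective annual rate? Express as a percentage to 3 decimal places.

17.157%

EAR = (1 + 16.152%/4)^4 − 1 = (1 + 0.04038)^4 − 1.
(1 + 0.04038)^4 ≈ 1.171569, so EAR ≈ 17.15693%.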